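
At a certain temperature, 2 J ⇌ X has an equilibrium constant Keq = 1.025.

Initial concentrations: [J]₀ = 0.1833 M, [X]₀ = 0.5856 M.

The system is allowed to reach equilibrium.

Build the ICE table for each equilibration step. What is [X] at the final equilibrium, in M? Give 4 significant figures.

Q₀ = 17.43 vs Keq = 1.025 ⇒ Q>K, reverse
Step 1:
                  J         X
  Initial    0.1833    0.5856
  Change     0.4215   -0.2107
  Equil      0.6048    0.3749
  solve Keq expr → x = -0.2107; check Q = 1.025

[X]_eq = 0.3749 M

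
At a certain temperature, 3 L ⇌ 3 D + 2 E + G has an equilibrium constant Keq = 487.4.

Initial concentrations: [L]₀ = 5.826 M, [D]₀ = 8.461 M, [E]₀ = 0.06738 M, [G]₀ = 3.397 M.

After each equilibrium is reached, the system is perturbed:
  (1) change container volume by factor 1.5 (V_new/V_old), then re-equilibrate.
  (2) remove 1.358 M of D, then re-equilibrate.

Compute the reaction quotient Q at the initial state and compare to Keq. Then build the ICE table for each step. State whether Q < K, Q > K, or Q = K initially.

Q₀ = 0.04724; Q < K (proceeds forward)

Q₀ = 0.04724 vs Keq = 487.4 ⇒ Q<K, forward
Step 1:
                    L           D           E           G
  I             5.826       8.461     0.06738       3.397
  C            -2.534       2.534       1.689      0.8446
  E             3.292       10.99       1.757       4.242
  solve Keq expr → x = 0.8446; check Q = 487.4
Then change container volume by factor 1.5 (V_new/V_old).
Step 2:
                    L           D           E           G
  I             2.195        7.33       1.171       2.828
  C            -0.399       0.399       0.266       0.133
  E             1.796       7.729       1.437       2.961
  solve Keq expr → x = 0.133; check Q = 487.4
Then remove 1.358 M of D.
Step 3:
                    L           D           E           G
  I             1.796       6.371       1.437       2.961
  C           -0.1796      0.1796      0.1198     0.05988
  E             1.616        6.55       1.557       3.021
  solve Keq expr → x = 0.05988; check Q = 487.4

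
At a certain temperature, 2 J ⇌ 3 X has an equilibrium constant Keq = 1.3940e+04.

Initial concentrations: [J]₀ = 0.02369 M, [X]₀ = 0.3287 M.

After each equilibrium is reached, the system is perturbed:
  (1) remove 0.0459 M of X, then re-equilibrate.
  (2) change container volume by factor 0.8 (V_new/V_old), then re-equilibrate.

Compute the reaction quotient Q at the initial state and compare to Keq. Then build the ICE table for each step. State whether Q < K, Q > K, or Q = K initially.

Q₀ = 63.28 vs Keq = 1.3940e+04 ⇒ Q<K, forward
Step 1:
                   J          X
  I          0.02369     0.3287
  C         -0.02185    0.03277
  E         0.001841     0.3615
  solve Keq expr → x = 0.01092; check Q = 1.3940e+04
Then remove 0.0459 M of X.
Step 2:
                   J          X
  I         0.001841     0.3156
  C       -3.3563e-04 5.0344e-04
  E         0.001505     0.3161
  solve Keq expr → x = 1.6781e-04; check Q = 1.3940e+04
Then change container volume by factor 0.8 (V_new/V_old).
Step 3:
                   J          X
  I         0.001881     0.3951
  C       2.1943e-04 -3.2915e-04
  E         0.002101     0.3948
  solve Keq expr → x = -1.0972e-04; check Q = 1.3940e+04

Q₀ = 63.28; Q < K (proceeds forward)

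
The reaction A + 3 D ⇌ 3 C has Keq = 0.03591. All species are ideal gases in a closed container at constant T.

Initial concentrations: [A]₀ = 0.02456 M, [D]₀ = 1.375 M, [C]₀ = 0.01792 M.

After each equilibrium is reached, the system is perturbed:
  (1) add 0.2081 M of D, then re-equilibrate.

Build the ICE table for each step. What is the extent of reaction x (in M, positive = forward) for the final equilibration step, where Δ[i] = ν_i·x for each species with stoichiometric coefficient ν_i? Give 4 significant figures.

x = 0.001299 M

Q₀ = 9.0132e-05 vs Keq = 0.03591 ⇒ Q<K, forward
Step 1:
                  A         D         C
  Initial   0.02456     1.375   0.01792
  Change   -0.01927  -0.05781   0.05781
  Equil    0.005291     1.317   0.07573
  solve Keq expr → x = 0.01927; check Q = 0.03591
Then add 0.2081 M of D.
Step 2:
                  A         D         C
  Initial  0.005291     1.525   0.07573
  Change  -0.001299 -0.003898  0.003898
  Equil    0.003992     1.521   0.07962
  solve Keq expr → x = 0.001299; check Q = 0.03591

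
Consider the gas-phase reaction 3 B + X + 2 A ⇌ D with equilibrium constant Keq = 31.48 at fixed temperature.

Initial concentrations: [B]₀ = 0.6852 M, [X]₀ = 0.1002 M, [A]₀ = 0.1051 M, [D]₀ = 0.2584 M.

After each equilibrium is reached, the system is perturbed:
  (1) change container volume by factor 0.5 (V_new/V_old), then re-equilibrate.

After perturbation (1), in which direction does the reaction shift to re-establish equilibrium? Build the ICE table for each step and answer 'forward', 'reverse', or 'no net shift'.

Direction: forward

Q₀ = 725.7 vs Keq = 31.48 ⇒ Q>K, reverse
Step 1:
                  B         X         A         D
  Initial    0.6852    0.1002    0.1051    0.2584
  Change      0.194   0.06465    0.1293  -0.06465
  Equil      0.8792    0.1649    0.2344    0.1937
  solve Keq expr → x = -0.06465; check Q = 31.48
Then change container volume by factor 0.5 (V_new/V_old).
Step 2:
                  B         X         A         D
  Initial     1.758    0.3297    0.4688    0.3875
  Change    -0.4171    -0.139   -0.2781     0.139
  Equil       1.341    0.1907    0.1907    0.5265
  solve Keq expr → x = 0.139; check Q = 31.48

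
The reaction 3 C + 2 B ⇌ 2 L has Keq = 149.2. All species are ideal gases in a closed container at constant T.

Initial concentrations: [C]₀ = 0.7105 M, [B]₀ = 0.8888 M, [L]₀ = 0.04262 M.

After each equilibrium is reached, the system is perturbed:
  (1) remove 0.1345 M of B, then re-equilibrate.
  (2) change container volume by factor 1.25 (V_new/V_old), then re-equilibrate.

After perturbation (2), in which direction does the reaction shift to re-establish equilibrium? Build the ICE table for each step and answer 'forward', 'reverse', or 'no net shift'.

Direction: reverse

Q₀ = 0.006411 vs Keq = 149.2 ⇒ Q<K, forward
Step 1:
                    C           B           L
  I            0.7105      0.8888     0.04262
  C           -0.5502     -0.3668      0.3668
  E            0.1603       0.522      0.4094
  solve Keq expr → x = 0.1834; check Q = 149.2
Then remove 0.1345 M of B.
Step 2:
                    C           B           L
  I            0.1603      0.3875      0.4094
  C           0.02473     0.01649    -0.01649
  E            0.1851       0.404      0.3929
  solve Keq expr → x = -0.008244; check Q = 149.2
Then change container volume by factor 1.25 (V_new/V_old).
Step 3:
                    C           B           L
  I            0.1481      0.3232      0.3143
  C           0.02468     0.01646    -0.01646
  E            0.1727      0.3397      0.2979
  solve Keq expr → x = -0.008228; check Q = 149.2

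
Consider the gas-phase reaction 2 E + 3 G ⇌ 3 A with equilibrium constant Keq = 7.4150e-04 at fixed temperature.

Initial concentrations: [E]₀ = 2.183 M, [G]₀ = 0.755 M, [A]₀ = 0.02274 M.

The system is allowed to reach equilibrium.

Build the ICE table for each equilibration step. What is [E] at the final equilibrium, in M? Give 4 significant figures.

Q₀ = 5.7335e-06 vs Keq = 7.4150e-04 ⇒ Q<K, forward
Step 1:
                   E          G          A
  I            2.183      0.755    0.02274
  C         -0.05242   -0.07863    0.07863
  E            2.131     0.6764     0.1014
  solve Keq expr → x = 0.02621; check Q = 7.4150e-04

[E]_eq = 2.131 M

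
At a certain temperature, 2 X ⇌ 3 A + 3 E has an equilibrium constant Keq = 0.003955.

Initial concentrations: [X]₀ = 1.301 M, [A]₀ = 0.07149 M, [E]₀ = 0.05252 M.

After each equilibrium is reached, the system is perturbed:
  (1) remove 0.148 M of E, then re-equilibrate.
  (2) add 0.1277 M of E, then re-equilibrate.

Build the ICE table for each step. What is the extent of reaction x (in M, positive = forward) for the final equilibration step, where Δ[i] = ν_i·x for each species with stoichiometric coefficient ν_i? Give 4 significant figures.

x = -0.0221 M

Q₀ = 3.1272e-08 vs Keq = 0.003955 ⇒ Q<K, forward
Step 1:
                   X          A          E
  init         1.301    0.07149    0.05252
  Δ            -0.23      0.345      0.345
  eq           1.071     0.4165     0.3975
  solve Keq expr → x = 0.115; check Q = 0.003955
Then remove 0.148 M of E.
Step 2:
                   X          A          E
  init         1.071     0.4165     0.2495
  Δ         -0.05066    0.07598    0.07598
  eq            1.02     0.4924     0.3255
  solve Keq expr → x = 0.02533; check Q = 0.003955
Then add 0.1277 M of E.
Step 3:
                   X          A          E
  init          1.02     0.4924     0.4532
  Δ          0.04419   -0.06629   -0.06629
  eq           1.065     0.4262     0.3869
  solve Keq expr → x = -0.0221; check Q = 0.003955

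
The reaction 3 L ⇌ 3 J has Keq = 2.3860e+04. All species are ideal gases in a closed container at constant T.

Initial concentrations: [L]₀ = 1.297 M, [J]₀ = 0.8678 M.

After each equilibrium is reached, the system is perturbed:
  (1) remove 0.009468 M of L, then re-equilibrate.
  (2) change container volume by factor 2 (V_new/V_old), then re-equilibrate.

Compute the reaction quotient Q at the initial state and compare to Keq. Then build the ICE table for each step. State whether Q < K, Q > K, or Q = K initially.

Q₀ = 0.2995; Q < K (proceeds forward)

Q₀ = 0.2995 vs Keq = 2.3860e+04 ⇒ Q<K, forward
Step 1:
                    L           J
  I             1.297      0.8678
  C            -1.224       1.224
  E           0.07267       2.092
  solve Keq expr → x = 0.4081; check Q = 2.3860e+04
Then remove 0.009468 M of L.
Step 2:
                    L           J
  I            0.0632       2.092
  C           0.00915    -0.00915
  E           0.07235       2.083
  solve Keq expr → x = -0.00305; check Q = 2.3860e+04
Then change container volume by factor 2 (V_new/V_old).
Step 3:
                    L           J
  I           0.03618       1.041
  C                 0           0
  E           0.03618       1.041
  solve Keq expr → x = 0; check Q = 2.3860e+04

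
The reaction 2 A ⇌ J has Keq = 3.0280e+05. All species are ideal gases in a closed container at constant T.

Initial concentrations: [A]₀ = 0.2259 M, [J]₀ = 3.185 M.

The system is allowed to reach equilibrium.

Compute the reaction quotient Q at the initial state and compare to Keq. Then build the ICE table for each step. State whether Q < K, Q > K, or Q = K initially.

Q₀ = 62.41; Q < K (proceeds forward)

Q₀ = 62.41 vs Keq = 3.0280e+05 ⇒ Q<K, forward
Step 1:
                   A          J
  init        0.2259      3.185
  Δ          -0.2226     0.1113
  eq        0.003299      3.296
  solve Keq expr → x = 0.1113; check Q = 3.0280e+05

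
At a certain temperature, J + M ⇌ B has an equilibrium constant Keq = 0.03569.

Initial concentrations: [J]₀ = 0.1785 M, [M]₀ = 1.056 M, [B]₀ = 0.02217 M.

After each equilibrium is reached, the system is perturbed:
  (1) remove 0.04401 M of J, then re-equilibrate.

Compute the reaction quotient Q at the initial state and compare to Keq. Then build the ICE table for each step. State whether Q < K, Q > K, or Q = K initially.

Q₀ = 0.1176; Q > K (proceeds reverse)

Q₀ = 0.1176 vs Keq = 0.03569 ⇒ Q>K, reverse
Step 1:
                  J         M         B
  I          0.1785     1.056   0.02217
  C         0.01478   0.01478  -0.01478
  E          0.1933     1.071  0.007387
  solve Keq expr → x = -0.01478; check Q = 0.03569
Then remove 0.04401 M of J.
Step 2:
                  J         M         B
  I          0.1493     1.071  0.007387
  C        0.001612  0.001612 -0.001612
  E          0.1509     1.072  0.005775
  solve Keq expr → x = -0.001612; check Q = 0.03569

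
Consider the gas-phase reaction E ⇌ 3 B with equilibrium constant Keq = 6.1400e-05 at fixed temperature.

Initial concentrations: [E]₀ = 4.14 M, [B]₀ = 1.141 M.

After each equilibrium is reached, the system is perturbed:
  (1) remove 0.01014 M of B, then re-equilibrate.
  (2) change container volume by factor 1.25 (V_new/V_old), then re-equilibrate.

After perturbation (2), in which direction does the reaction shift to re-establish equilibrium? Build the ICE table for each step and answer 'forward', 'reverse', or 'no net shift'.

Direction: forward

Q₀ = 0.3588 vs Keq = 6.1400e-05 ⇒ Q>K, reverse
Step 1:
                    E           B
  Initial        4.14       1.141
  Change       0.3586      -1.076
  Equil         4.499     0.06513
  solve Keq expr → x = -0.3586; check Q = 6.1400e-05
Then remove 0.01014 M of B.
Step 2:
                    E           B
  Initial       4.499     0.05499
  Change    -0.003375     0.01012
  Equil         4.495     0.06511
  solve Keq expr → x = 0.003375; check Q = 6.1400e-05
Then change container volume by factor 1.25 (V_new/V_old).
Step 3:
                    E           B
  Initial       3.596     0.05209
  Change     -0.00278    0.008339
  Equil         3.593     0.06043
  solve Keq expr → x = 0.00278; check Q = 6.1400e-05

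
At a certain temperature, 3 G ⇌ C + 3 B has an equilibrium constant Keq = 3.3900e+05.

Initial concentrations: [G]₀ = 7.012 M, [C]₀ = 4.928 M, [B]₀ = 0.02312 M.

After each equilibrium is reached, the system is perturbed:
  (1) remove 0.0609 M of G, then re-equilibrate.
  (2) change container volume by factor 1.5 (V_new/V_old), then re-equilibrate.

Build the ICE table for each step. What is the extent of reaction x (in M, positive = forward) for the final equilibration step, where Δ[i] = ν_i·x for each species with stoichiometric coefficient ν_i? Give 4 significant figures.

x = 0.005138 M

Q₀ = 1.7665e-07 vs Keq = 3.3900e+05 ⇒ Q<K, forward
Step 1:
                   G          C          B
  init         7.012      4.928    0.02312
  Δ           -6.822      2.274      6.822
  eq          0.1896      7.202      6.846
  solve Keq expr → x = 2.274; check Q = 3.3900e+05
Then remove 0.0609 M of G.
Step 2:
                   G          C          B
  init        0.1287      7.202      6.846
  Δ          0.05909    -0.0197   -0.05909
  eq          0.1878      7.182      6.786
  solve Keq expr → x = -0.0197; check Q = 3.3900e+05
Then change container volume by factor 1.5 (V_new/V_old).
Step 3:
                   G          C          B
  init        0.1252      4.788      4.524
  Δ         -0.01541   0.005138    0.01541
  eq          0.1098      4.793       4.54
  solve Keq expr → x = 0.005138; check Q = 3.3900e+05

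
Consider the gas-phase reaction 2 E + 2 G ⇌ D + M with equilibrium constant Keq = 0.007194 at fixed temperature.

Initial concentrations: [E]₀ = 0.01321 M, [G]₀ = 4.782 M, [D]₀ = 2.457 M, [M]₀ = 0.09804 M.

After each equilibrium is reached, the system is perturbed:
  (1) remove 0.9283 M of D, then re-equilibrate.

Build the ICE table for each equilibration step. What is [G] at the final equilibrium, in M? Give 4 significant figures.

Q₀ = 60.36 vs Keq = 0.007194 ⇒ Q>K, reverse
Step 1:
                    E           G           D           M
  I           0.01321       4.782       2.457     0.09804
  C            0.1899      0.1899    -0.09494    -0.09494
  E            0.2031       4.972       2.362    0.003105
  solve Keq expr → x = -0.09494; check Q = 0.007194
Then remove 0.9283 M of D.
Step 2:
                    E           G           D           M
  I            0.2031       4.972       1.434    0.003105
  C         -0.003631   -0.003631    0.001816    0.001816
  E            0.1994       4.968       1.436    0.004921
  solve Keq expr → x = 0.001816; check Q = 0.007194

[G]_eq = 4.968 M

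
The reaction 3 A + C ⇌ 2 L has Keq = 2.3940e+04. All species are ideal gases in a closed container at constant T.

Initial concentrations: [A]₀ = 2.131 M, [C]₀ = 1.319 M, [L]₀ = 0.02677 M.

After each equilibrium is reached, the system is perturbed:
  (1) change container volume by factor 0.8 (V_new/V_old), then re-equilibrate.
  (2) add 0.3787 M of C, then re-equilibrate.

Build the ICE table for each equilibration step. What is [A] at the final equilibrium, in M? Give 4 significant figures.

Q₀ = 5.6144e-05 vs Keq = 2.3940e+04 ⇒ Q<K, forward
Step 1:
                    A           C           L
  Initial       2.131       1.319     0.02677
  Change        -2.08     -0.6933       1.387
  Equil       0.05109      0.6257       1.413
  solve Keq expr → x = 0.6933; check Q = 2.3940e+04
Then change container volume by factor 0.8 (V_new/V_old).
Step 2:
                    A           C           L
  Initial     0.06386      0.7821       1.767
  Change     -0.00864    -0.00288     0.00576
  Equil       0.05522      0.7792       1.772
  solve Keq expr → x = 0.00288; check Q = 2.3940e+04
Then add 0.3787 M of C.
Step 3:
                    A           C           L
  Initial     0.05522       1.158       1.772
  Change    -0.006717   -0.002239    0.004478
  Equil       0.04851       1.156       1.777
  solve Keq expr → x = 0.002239; check Q = 2.3940e+04

[A]_eq = 0.04851 M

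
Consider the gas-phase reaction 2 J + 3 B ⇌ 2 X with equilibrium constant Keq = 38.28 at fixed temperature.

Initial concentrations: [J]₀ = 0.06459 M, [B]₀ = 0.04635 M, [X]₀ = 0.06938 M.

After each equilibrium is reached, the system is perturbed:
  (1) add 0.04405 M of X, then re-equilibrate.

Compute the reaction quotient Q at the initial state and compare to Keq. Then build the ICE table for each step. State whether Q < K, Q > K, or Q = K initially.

Q₀ = 1.1587e+04 vs Keq = 38.28 ⇒ Q>K, reverse
Step 1:
                    J           B           X
  init        0.06459     0.04635     0.06938
  Δ           0.04405     0.06607    -0.04405
  eq           0.1086      0.1124     0.02533
  solve Keq expr → x = -0.02202; check Q = 38.28
Then add 0.04405 M of X.
Step 2:
                    J           B           X
  init         0.1086      0.1124     0.06938
  Δ           0.02325     0.03488    -0.02325
  eq           0.1319      0.1473     0.04613
  solve Keq expr → x = -0.01163; check Q = 38.28

Q₀ = 1.1587e+04; Q > K (proceeds reverse)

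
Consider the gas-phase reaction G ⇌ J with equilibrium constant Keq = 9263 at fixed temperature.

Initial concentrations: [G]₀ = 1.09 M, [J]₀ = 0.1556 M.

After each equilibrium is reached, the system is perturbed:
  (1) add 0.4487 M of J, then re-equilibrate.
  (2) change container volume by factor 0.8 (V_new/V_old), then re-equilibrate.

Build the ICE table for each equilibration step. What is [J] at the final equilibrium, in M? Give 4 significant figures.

Q₀ = 0.1428 vs Keq = 9263 ⇒ Q<K, forward
Step 1:
                    G           J
  Initial        1.09      0.1556
  Change        -1.09        1.09
  Equil    1.3446e-04       1.245
  solve Keq expr → x = 1.09; check Q = 9263
Then add 0.4487 M of J.
Step 2:
                    G           J
  Initial  1.3446e-04       1.694
  Change   4.8435e-05 -4.8435e-05
  Equil    1.8289e-04       1.694
  solve Keq expr → x = -4.8435e-05; check Q = 9263
Then change container volume by factor 0.8 (V_new/V_old).
Step 3:
                    G           J
  Initial  2.2861e-04       2.118
  Change            0           0
  Equil    2.2861e-04       2.118
  solve Keq expr → x = 0; check Q = 9263

[J]_eq = 2.118 M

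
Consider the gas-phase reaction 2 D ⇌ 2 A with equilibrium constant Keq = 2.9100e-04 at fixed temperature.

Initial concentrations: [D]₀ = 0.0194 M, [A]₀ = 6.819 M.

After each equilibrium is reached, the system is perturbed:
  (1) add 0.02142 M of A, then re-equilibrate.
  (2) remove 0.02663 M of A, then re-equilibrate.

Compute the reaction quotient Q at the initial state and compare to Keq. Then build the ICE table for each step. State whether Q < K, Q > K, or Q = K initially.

Q₀ = 1.2355e+05 vs Keq = 2.9100e-04 ⇒ Q>K, reverse
Step 1:
                  D         A
  I          0.0194     6.819
  C           6.704    -6.704
  E           6.724    0.1147
  solve Keq expr → x = -3.352; check Q = 2.9100e-04
Then add 0.02142 M of A.
Step 2:
                  D         A
  I           6.724    0.1361
  C         0.02106  -0.02106
  E           6.745    0.1151
  solve Keq expr → x = -0.01053; check Q = 2.9100e-04
Then remove 0.02663 M of A.
Step 3:
                  D         A
  I           6.745   0.08843
  C        -0.02618   0.02618
  E           6.719    0.1146
  solve Keq expr → x = 0.01309; check Q = 2.9100e-04

Q₀ = 1.2355e+05; Q > K (proceeds reverse)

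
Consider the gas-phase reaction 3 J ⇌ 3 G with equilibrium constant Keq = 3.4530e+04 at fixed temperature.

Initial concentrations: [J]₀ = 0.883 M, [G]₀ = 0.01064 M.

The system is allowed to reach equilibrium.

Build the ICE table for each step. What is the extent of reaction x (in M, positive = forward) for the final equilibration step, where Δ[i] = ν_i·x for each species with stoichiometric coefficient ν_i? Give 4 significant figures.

x = 0.2855 M

Q₀ = 1.7496e-06 vs Keq = 3.4530e+04 ⇒ Q<K, forward
Step 1:
                   J          G
  I            0.883    0.01064
  C          -0.8564     0.8564
  E          0.02663      0.867
  solve Keq expr → x = 0.2855; check Q = 3.4530e+04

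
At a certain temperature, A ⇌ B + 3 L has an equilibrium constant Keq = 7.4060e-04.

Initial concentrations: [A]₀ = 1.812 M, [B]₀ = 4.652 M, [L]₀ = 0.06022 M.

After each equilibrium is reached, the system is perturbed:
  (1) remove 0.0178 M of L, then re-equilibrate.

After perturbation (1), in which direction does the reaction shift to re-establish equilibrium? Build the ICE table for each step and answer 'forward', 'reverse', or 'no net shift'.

Q₀ = 5.6067e-04 vs Keq = 7.4060e-04 ⇒ Q<K, forward
Step 1:
                  A         B         L
  I           1.812     4.652   0.06022
  C       -0.001941  0.001941  0.005822
  E            1.81     4.654   0.06604
  solve Keq expr → x = 0.001941; check Q = 7.4060e-04
Then remove 0.0178 M of L.
Step 2:
                  A         B         L
  I            1.81     4.654   0.04824
  C         -0.0059    0.0059    0.0177
  E           1.804      4.66   0.06594
  solve Keq expr → x = 0.0059; check Q = 7.4060e-04

Direction: forward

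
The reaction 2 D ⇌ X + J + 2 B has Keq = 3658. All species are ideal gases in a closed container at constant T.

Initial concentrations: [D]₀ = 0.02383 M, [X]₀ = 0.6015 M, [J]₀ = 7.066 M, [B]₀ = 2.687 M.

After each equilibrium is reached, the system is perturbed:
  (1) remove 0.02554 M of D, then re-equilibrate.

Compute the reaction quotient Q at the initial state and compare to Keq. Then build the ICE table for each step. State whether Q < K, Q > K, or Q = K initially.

Q₀ = 5.4038e+04; Q > K (proceeds reverse)

Q₀ = 5.4038e+04 vs Keq = 3658 ⇒ Q>K, reverse
Step 1:
                  D         X         J         B
  init      0.02383    0.6015     7.066     2.687
  Δ         0.06304  -0.03152  -0.03152  -0.06304
  eq        0.08687      0.57     7.034     2.624
  solve Keq expr → x = -0.03152; check Q = 3658
Then remove 0.02554 M of D.
Step 2:
                  D         X         J         B
  init      0.06133      0.57     7.034     2.624
  Δ         0.02378  -0.01189  -0.01189  -0.02378
  eq        0.08511    0.5581     7.023       2.6
  solve Keq expr → x = -0.01189; check Q = 3658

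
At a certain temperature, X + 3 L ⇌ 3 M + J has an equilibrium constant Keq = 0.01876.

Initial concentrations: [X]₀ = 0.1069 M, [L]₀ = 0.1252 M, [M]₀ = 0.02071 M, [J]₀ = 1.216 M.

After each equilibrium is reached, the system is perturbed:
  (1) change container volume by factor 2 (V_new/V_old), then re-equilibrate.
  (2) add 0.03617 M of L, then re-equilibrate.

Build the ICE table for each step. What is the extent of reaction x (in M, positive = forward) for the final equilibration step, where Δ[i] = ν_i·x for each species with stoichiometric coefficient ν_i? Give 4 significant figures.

Q₀ = 0.05149 vs Keq = 0.01876 ⇒ Q>K, reverse
Step 1:
                   X          L          M          J
  init        0.1069     0.1252    0.02071      1.216
  Δ         0.001737   0.005212  -0.005212  -0.001737
  eq          0.1086     0.1304     0.0155      1.214
  solve Keq expr → x = -0.001737; check Q = 0.01876
Then change container volume by factor 2 (V_new/V_old).
Step 2:
                   X          L          M          J
  init       0.05432    0.06521   0.007749     0.6071
  Δ                0          0          0          0
  eq         0.05432    0.06521   0.007749     0.6071
  solve Keq expr → x = 0; check Q = 0.01876
Then add 0.03617 M of L.
Step 3:
                   X          L          M          J
  init       0.05432     0.1014   0.007749     0.6071
  Δ        -0.001252  -0.003755   0.003755   0.001252
  eq         0.05307    0.09762     0.0115     0.6084
  solve Keq expr → x = 0.001252; check Q = 0.01876

x = 0.001252 M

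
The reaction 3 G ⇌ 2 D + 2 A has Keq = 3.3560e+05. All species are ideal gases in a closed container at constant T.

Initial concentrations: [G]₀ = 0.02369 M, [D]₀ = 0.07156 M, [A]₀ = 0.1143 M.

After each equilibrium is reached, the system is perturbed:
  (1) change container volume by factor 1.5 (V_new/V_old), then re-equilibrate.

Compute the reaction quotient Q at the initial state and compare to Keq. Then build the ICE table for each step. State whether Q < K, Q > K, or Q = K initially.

Q₀ = 5.032; Q < K (proceeds forward)

Q₀ = 5.032 vs Keq = 3.3560e+05 ⇒ Q<K, forward
Step 1:
                  G         D         A
  I         0.02369   0.07156    0.1143
  C        -0.02297   0.01531   0.01531
  E       7.2289e-04   0.08687    0.1296
  solve Keq expr → x = 0.007656; check Q = 3.3560e+05
Then change container volume by factor 1.5 (V_new/V_old).
Step 2:
                  G         D         A
  I       4.8193e-04   0.05791   0.08641
  C       -6.0598e-05 4.0399e-05 4.0399e-05
  E       4.2133e-04   0.05795   0.08645
  solve Keq expr → x = 2.0199e-05; check Q = 3.3560e+05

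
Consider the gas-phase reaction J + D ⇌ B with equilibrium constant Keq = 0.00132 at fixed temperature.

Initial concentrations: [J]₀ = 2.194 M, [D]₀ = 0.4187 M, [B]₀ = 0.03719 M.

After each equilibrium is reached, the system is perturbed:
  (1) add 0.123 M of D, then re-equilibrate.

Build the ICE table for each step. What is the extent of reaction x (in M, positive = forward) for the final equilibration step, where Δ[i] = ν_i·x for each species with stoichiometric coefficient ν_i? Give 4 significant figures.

Q₀ = 0.04048 vs Keq = 0.00132 ⇒ Q>K, reverse
Step 1:
                    J           D           B
  I             2.194      0.4187     0.03719
  C           0.03585     0.03585    -0.03585
  E              2.23      0.4546    0.001338
  solve Keq expr → x = -0.03585; check Q = 0.00132
Then add 0.123 M of D.
Step 2:
                    J           D           B
  I              2.23      0.5776    0.001338
  C       -3.6070e-04 -3.6070e-04  3.6070e-04
  E             2.229      0.5772    0.001699
  solve Keq expr → x = 3.6070e-04; check Q = 0.00132

x = 3.6070e-04 M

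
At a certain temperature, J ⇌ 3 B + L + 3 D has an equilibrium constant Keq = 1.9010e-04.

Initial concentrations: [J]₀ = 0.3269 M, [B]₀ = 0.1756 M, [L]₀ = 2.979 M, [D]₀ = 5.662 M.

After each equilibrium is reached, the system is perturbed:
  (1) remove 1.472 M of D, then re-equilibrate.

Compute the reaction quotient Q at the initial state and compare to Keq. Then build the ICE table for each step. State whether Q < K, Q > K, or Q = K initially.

Q₀ = 8.957; Q > K (proceeds reverse)

Q₀ = 8.957 vs Keq = 1.9010e-04 ⇒ Q>K, reverse
Step 1:
                    J           B           L           D
  init         0.3269      0.1756       2.979       5.662
  Δ           0.05676     -0.1703    -0.05676     -0.1703
  eq           0.3837    0.005321       2.922       5.492
  solve Keq expr → x = -0.05676; check Q = 1.9010e-04
Then remove 1.472 M of D.
Step 2:
                    J           B           L           D
  init         0.3837    0.005321       2.922        4.02
  Δ       -6.4685e-04    0.001941  6.4685e-04    0.001941
  eq            0.383    0.007262       2.923       4.022
  solve Keq expr → x = 6.4685e-04; check Q = 1.9010e-04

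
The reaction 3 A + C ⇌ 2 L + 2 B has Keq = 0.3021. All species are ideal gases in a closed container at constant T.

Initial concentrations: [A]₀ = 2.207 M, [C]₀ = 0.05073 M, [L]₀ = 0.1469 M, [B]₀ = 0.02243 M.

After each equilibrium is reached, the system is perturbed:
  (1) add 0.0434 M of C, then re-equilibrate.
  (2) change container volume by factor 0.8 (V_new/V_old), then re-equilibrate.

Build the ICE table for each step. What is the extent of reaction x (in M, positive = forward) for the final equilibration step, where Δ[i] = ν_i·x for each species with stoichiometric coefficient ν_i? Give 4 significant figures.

Q₀ = 1.9908e-05 vs Keq = 0.3021 ⇒ Q<K, forward
Step 1:
                  A         C         L         B
  I           2.207   0.05073    0.1469   0.02243
  C         -0.1511  -0.05038    0.1008    0.1008
  E           2.056 3.5451e-04    0.2477    0.1232
  solve Keq expr → x = 0.05038; check Q = 0.3021
Then add 0.0434 M of C.
Step 2:
                  A         C         L         B
  I           2.056   0.04375    0.2477    0.1232
  C         -0.1248  -0.04161   0.08322   0.08322
  E           1.931  0.002144    0.3309    0.2064
  solve Keq expr → x = 0.04161; check Q = 0.3021
Then change container volume by factor 0.8 (V_new/V_old).
Step 3:
                  A         C         L         B
  I           2.414   0.00268    0.4136     0.258
  C               0         0         0         0
  E           2.414   0.00268    0.4136     0.258
  solve Keq expr → x = 0; check Q = 0.3021

x = 0 M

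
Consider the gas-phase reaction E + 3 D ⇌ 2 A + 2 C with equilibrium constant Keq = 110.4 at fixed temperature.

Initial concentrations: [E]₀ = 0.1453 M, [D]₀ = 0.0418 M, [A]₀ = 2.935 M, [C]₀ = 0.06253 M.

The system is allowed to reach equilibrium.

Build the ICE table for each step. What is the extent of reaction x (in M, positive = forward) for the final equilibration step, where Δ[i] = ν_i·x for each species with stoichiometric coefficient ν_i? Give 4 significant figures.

x = -0.01388 M

Q₀ = 3174 vs Keq = 110.4 ⇒ Q>K, reverse
Step 1:
                   E          D          A          C
  init        0.1453     0.0418      2.935    0.06253
  Δ          0.01388    0.04165   -0.02777   -0.02777
  eq          0.1592    0.08345      2.907    0.03476
  solve Keq expr → x = -0.01388; check Q = 110.4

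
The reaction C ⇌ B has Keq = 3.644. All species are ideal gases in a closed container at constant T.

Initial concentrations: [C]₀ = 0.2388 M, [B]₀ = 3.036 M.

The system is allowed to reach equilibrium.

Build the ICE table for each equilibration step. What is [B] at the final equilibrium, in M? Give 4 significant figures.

[B]_eq = 2.57 M

Q₀ = 12.71 vs Keq = 3.644 ⇒ Q>K, reverse
Step 1:
                   C          B
  Initial     0.2388      3.036
  Change      0.4664    -0.4664
  Equil       0.7052       2.57
  solve Keq expr → x = -0.4664; check Q = 3.644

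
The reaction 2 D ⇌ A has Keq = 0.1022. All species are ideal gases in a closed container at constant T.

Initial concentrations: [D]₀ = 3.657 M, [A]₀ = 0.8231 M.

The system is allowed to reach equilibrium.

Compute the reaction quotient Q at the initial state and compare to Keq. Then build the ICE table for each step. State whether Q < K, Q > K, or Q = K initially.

Q₀ = 0.06155 vs Keq = 0.1022 ⇒ Q<K, forward
Step 1:
                  D         A
  I           3.657    0.8231
  C         -0.4526    0.2263
  E           3.204     1.049
  solve Keq expr → x = 0.2263; check Q = 0.1022

Q₀ = 0.06155; Q < K (proceeds forward)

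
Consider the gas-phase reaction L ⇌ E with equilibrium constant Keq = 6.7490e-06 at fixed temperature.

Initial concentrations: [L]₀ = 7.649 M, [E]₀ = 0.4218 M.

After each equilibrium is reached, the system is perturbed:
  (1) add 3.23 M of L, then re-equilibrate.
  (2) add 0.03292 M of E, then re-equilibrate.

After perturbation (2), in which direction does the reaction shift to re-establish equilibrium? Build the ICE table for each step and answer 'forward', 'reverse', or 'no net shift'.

Q₀ = 0.05514 vs Keq = 6.7490e-06 ⇒ Q>K, reverse
Step 1:
                   L          E
  Initial      7.649     0.4218
  Change      0.4217    -0.4217
  Equil        8.071 5.4469e-05
  solve Keq expr → x = -0.4217; check Q = 6.7490e-06
Then add 3.23 M of L.
Step 2:
                   L          E
  Initial       11.3 5.4469e-05
  Change  -2.1799e-05 2.1799e-05
  Equil         11.3 7.6269e-05
  solve Keq expr → x = 2.1799e-05; check Q = 6.7490e-06
Then add 0.03292 M of E.
Step 3:
                   L          E
  Initial       11.3      0.033
  Change     0.03292   -0.03292
  Equil        11.33 7.6491e-05
  solve Keq expr → x = -0.03292; check Q = 6.7490e-06

Direction: reverse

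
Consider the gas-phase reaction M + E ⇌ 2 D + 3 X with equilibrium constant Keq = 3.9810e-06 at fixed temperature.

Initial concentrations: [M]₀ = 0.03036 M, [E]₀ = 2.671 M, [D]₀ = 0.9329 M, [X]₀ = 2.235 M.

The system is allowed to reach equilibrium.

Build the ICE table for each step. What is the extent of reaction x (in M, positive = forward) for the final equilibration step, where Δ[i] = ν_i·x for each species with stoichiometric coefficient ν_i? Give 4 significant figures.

Q₀ = 119.8 vs Keq = 3.9810e-06 ⇒ Q>K, reverse
Step 1:
                  M         E         D         X
  I         0.03036     2.671    0.9329     2.235
  C          0.4648    0.4648   -0.9297    -1.395
  E          0.4952     3.136  0.003227    0.8405
  solve Keq expr → x = -0.4648; check Q = 3.9810e-06

x = -0.4648 M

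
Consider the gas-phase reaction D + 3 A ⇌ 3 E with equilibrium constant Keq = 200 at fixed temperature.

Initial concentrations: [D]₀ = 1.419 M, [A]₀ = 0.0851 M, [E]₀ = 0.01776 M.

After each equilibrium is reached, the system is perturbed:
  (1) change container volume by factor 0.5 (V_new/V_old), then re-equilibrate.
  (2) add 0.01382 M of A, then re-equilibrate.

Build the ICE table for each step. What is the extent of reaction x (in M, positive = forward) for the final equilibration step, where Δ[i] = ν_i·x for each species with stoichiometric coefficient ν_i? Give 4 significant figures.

Q₀ = 0.006406 vs Keq = 200 ⇒ Q<K, forward
Step 1:
                  D         A         E
  I           1.419    0.0851   0.01776
  C        -0.02382  -0.07145   0.07145
  E           1.395   0.01365   0.08921
  solve Keq expr → x = 0.02382; check Q = 200
Then change container volume by factor 0.5 (V_new/V_old).
Step 2:
                  D         A         E
  I            2.79    0.0273    0.1784
  C       -0.001673 -0.005019  0.005019
  E           2.789   0.02228    0.1834
  solve Keq expr → x = 0.001673; check Q = 200
Then add 0.01382 M of A.
Step 3:
                  D         A         E
  I           2.789    0.0361    0.1834
  C       -0.004104  -0.01231   0.01231
  E           2.785   0.02379    0.1957
  solve Keq expr → x = 0.004104; check Q = 200

x = 0.004104 M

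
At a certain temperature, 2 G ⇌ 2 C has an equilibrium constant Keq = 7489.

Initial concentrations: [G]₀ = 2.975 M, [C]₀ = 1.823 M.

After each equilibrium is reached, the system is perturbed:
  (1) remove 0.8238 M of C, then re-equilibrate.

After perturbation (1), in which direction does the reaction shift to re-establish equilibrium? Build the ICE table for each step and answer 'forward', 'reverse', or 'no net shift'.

Q₀ = 0.3755 vs Keq = 7489 ⇒ Q<K, forward
Step 1:
                    G           C
  I             2.975       1.823
  C             -2.92        2.92
  E           0.05481       4.743
  solve Keq expr → x = 1.46; check Q = 7489
Then remove 0.8238 M of C.
Step 2:
                    G           C
  I           0.05481       3.919
  C         -0.009411    0.009411
  E            0.0454       3.929
  solve Keq expr → x = 0.004705; check Q = 7489

Direction: forward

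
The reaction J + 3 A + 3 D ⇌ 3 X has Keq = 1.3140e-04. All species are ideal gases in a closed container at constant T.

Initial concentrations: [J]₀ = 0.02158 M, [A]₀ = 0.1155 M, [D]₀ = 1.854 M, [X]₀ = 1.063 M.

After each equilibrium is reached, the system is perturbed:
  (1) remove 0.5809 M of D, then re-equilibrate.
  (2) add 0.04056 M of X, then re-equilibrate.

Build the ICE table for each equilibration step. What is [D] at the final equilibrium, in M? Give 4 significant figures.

[D]_eq = 2.284 M

Q₀ = 5669 vs Keq = 1.3140e-04 ⇒ Q>K, reverse
Step 1:
                    J           A           D           X
  init        0.02158      0.1155       1.854       1.063
  Δ            0.3187      0.9561      0.9561     -0.9561
  eq           0.3403       1.072        2.81      0.1069
  solve Keq expr → x = -0.3187; check Q = 1.3140e-04
Then remove 0.5809 M of D.
Step 2:
                    J           A           D           X
  init         0.3403       1.072       2.229      0.1069
  Δ          0.006426     0.01928     0.01928    -0.01928
  eq           0.3467       1.091       2.248     0.08761
  solve Keq expr → x = -0.006426; check Q = 1.3140e-04
Then add 0.04056 M of X.
Step 3:
                    J           A           D           X
  init         0.3467       1.091       2.248      0.1282
  Δ           0.01176     0.03528     0.03528    -0.03528
  eq           0.3585       1.126       2.284     0.09288
  solve Keq expr → x = -0.01176; check Q = 1.3140e-04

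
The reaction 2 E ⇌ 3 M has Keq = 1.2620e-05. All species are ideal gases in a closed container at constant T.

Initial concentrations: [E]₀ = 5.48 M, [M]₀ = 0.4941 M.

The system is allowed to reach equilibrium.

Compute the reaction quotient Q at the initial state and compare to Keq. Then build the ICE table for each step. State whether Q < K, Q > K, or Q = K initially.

Q₀ = 0.004017 vs Keq = 1.2620e-05 ⇒ Q>K, reverse
Step 1:
                  E         M
  init         5.48    0.4941
  Δ          0.2795   -0.4193
  eq           5.76   0.07481
  solve Keq expr → x = -0.1398; check Q = 1.2620e-05

Q₀ = 0.004017; Q > K (proceeds reverse)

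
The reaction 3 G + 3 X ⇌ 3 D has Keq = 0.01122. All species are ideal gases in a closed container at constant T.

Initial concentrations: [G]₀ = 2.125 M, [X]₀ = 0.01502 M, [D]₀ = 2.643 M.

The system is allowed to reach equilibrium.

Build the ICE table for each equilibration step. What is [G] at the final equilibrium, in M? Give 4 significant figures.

[G]_eq = 3.585 M

Q₀ = 5.6781e+05 vs Keq = 0.01122 ⇒ Q>K, reverse
Step 1:
                   G          X          D
  I            2.125    0.01502      2.643
  C             1.46       1.46      -1.46
  E            3.585      1.475      1.183
  solve Keq expr → x = -0.4865; check Q = 0.01122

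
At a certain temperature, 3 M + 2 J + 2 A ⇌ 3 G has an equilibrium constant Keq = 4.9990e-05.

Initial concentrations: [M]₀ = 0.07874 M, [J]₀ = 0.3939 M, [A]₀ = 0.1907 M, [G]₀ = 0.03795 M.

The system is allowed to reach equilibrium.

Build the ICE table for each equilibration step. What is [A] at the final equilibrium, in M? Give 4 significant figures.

Q₀ = 19.84 vs Keq = 4.9990e-05 ⇒ Q>K, reverse
Step 1:
                    M           J           A           G
  I           0.07874      0.3939      0.1907     0.03795
  C           0.03709     0.02473     0.02473    -0.03709
  E            0.1158      0.4186      0.2154  8.5811e-04
  solve Keq expr → x = -0.01236; check Q = 4.9990e-05

[A]_eq = 0.2154 M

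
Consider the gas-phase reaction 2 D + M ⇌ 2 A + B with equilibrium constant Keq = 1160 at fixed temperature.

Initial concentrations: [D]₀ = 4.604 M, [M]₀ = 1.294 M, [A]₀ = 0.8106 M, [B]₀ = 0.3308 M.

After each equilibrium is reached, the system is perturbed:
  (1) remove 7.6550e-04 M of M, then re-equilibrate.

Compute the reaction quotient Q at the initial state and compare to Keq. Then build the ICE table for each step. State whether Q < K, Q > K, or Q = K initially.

Q₀ = 0.007925; Q < K (proceeds forward)

Q₀ = 0.007925 vs Keq = 1160 ⇒ Q<K, forward
Step 1:
                    D           M           A           B
  Initial       4.604       1.294      0.8106      0.3308
  Change        -2.58       -1.29        2.58        1.29
  Equil         2.024    0.003922       3.391       1.621
  solve Keq expr → x = 1.29; check Q = 1160
Then remove 7.6550e-04 M of M.
Step 2:
                    D           M           A           B
  Initial       2.024    0.003157       3.391       1.621
  Change     0.001509  7.5435e-04   -0.001509 -7.5435e-04
  Equil         2.025    0.003911       3.389        1.62
  solve Keq expr → x = -7.5435e-04; check Q = 1160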